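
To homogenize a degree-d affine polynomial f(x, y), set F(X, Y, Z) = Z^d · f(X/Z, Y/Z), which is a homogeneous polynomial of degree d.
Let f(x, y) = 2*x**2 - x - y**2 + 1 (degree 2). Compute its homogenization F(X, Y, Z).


F(X, Y, Z) = 2*X**2 - X*Z - Y**2 + Z**2

deg(f) = 2.
Substitute x = X/Z, y = Y/Z into f, then multiply by Z^2.
  monomial 2·x^2·y^0 ↦ 2·X^2·Y^0·Z^0.
  monomial -1·x^1·y^0 ↦ -1·X^1·Y^0·Z^1.
  monomial -1·x^0·y^2 ↦ -1·X^0·Y^2·Z^0.
  monomial 1·x^0·y^0 ↦ 1·X^0·Y^0·Z^2.
Collecting: F(X, Y, Z) = 2*X**2 - X*Z - Y**2 + Z**2.


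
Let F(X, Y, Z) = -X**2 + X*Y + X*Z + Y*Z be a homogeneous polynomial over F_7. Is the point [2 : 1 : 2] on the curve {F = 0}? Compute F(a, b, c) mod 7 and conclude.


F(2,1,2) ≡ 4 (mod 7); P is NOT on the curve.

Evaluate F(2, 1, 2) term-by-term (mod 7).
  -X**2 ↦ -1·4·1·1 = -4
  X*Y ↦ 1·2·1·1 = 2
  X*Z ↦ 1·2·1·2 = 4
  Y*Z ↦ 1·1·1·2 = 2
Sum: F(2, 1, 2) = (-4) + (2) + (4) + (2) = 4.
Reducing mod 7: 4 ≡ 4 (mod 7).
Since F(a, b, c) ≡ 4 ≠ 0 (mod 7), P does NOT lie on the curve.


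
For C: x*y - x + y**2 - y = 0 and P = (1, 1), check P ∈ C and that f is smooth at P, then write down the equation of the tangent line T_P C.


Tangent line at P: 2*y - 2 = 0.

Step 1: f(1, 1) = 0, so P lies on C.
Step 2: partial derivatives
  f_x(x, y) = y - 1, f_y(x, y) = x + 2*y - 1.
  f_x(P) = 0, f_y(P) = 2 (gradient nonzero, so P is smooth).
Step 3: tangent line at P: 0·(x − 1) + 2·(y − 1) = 0.
Expanding: 2*y - 2 = 0.


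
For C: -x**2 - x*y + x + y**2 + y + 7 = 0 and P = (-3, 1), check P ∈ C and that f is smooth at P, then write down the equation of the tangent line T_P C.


Tangent line at P: 6*x + 6*y + 12 = 0.

Step 1: f(-3, 1) = 0, so P lies on C.
Step 2: partial derivatives
  f_x(x, y) = -2*x - y + 1, f_y(x, y) = -x + 2*y + 1.
  f_x(P) = 6, f_y(P) = 6 (gradient nonzero, so P is smooth).
Step 3: tangent line at P: 6·(x − -3) + 6·(y − 1) = 0.
Expanding: 6*x + 6*y + 12 = 0.


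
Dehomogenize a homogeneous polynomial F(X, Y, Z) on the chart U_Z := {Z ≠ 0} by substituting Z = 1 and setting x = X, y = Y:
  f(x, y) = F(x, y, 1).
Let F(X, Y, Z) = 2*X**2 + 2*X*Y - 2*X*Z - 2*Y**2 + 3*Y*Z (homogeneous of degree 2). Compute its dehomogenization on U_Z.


f(x, y) = 2*x**2 + 2*x*y - 2*x - 2*y**2 + 3*y

On U_Z we set Z = 1. Each monomial c·X^i·Y^j·Z^k in F becomes c·x^i·y^j·1^k = c·x^i·y^j.
Substituting Z = 1: F(X, Y, 1) = 2*x**2 + 2*x*y - 2*x - 2*y**2 + 3*y.
Note: deg(f) ≤ deg(F) = 2; strict inequality happens when F is divisible by Z (lost terms).


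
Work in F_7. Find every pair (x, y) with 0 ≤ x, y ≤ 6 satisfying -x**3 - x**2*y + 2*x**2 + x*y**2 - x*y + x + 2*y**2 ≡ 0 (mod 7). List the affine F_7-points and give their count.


Affine F_7-points: {(0, 0), (1, 4), (1, 6), (2, 1), (2, 4), (4, 0), (4, 1), (5, 0)}; count = 8.

For each of the 49 pairs (x, y) ∈ F_7², evaluate f(x, y) mod 7. Record the zeros.
  x = 0: [0↦0, 1↦2, 2↦1, 3↦4, 4↦4, 5↦1, 6↦2]  zeros at y ∈ {0}
  x = 1: [0↦2, 1↦3, 2↦3, 3↦2, 4↦0, 5↦4, 6↦0]  zeros at y ∈ {4, 6}
  x = 2: [0↦2, 1↦0, 2↦6, 3↦6, 4↦0, 5↦2, 6↦5]  zeros at y ∈ {1, 4}
  x = 3: [0↦1, 1↦1, 2↦4, 3↦3, 4↦5, 5↦3, 6↦4]  zeros at y ∈ ∅
  x = 4: [0↦0, 1↦0, 2↦5, 3↦1, 4↦2, 5↦1, 6↦5]  zeros at y ∈ {0, 1}
  x = 5: [0↦0, 1↦5, 2↦3, 3↦1, 4↦6, 5↦4, 6↦2]  zeros at y ∈ {0}
  x = 6: [0↦2, 1↦3, 2↦6, 3↦4, 4↦4, 5↦6, 6↦3]  zeros at y ∈ ∅
Collecting zeros: affine points = {(0, 0), (1, 4), (1, 6), (2, 1), (2, 4), (4, 0), (4, 1), (5, 0)}.
Total count |C(F_7)_aff| = 8.


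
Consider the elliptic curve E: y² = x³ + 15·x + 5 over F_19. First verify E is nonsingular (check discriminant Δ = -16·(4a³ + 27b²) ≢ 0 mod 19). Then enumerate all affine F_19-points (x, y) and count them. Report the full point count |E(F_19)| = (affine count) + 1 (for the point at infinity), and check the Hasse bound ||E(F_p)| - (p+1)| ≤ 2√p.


Affine points = {(0, 9), (0, 10), (2, 9), (2, 10), (3, 1), (3, 18), (6, 8), (6, 11), (7, 4), (7, 15), (11, 0), (16, 3), (16, 16), (17, 9), (17, 10)}; affine count = 15; |E(F_19)| = 16.

Discriminant check: Δ ∝ 4a³ + 27b² = 4·15³ + 27·5² = 4·3375 + 27·25 ≡ 1 (mod 19). Nonzero ⇒ E is nonsingular.
For each x ∈ F_19, compute rhs = x³ + 15·x + 5 mod 19, then count y ∈ F_19 with y² ≡ rhs.
  x = 0: rhs = 5, matching y values: 9, 10 (2 points).
  x = 1: rhs = 2, matching y values: none (0 points).
  x = 2: rhs = 5, matching y values: 9, 10 (2 points).
  x = 3: rhs = 1, matching y values: 1, 18 (2 points).
  x = 4: rhs = 15, matching y values: none (0 points).
  x = 5: rhs = 15, matching y values: none (0 points).
  x = 6: rhs = 7, matching y values: 8, 11 (2 points).
  x = 7: rhs = 16, matching y values: 4, 15 (2 points).
  x = 8: rhs = 10, matching y values: none (0 points).
  x = 9: rhs = 14, matching y values: none (0 points).
  x = 10: rhs = 15, matching y values: none (0 points).
  x = 11: rhs = 0, matching y values: 0 (1 points).
  x = 12: rhs = 13, matching y values: none (0 points).
  x = 13: rhs = 3, matching y values: none (0 points).
  x = 14: rhs = 14, matching y values: none (0 points).
  x = 15: rhs = 14, matching y values: none (0 points).
  x = 16: rhs = 9, matching y values: 3, 16 (2 points).
  x = 17: rhs = 5, matching y values: 9, 10 (2 points).
  x = 18: rhs = 8, matching y values: none (0 points).
Total affine count: 15.
Full point count |E(F_19)| = 15 + 1 = 16.
Hasse bound: |16 − (19+1)| = |-4| = 4 ≤ 2√19 ≈ 8.7178 ✓.


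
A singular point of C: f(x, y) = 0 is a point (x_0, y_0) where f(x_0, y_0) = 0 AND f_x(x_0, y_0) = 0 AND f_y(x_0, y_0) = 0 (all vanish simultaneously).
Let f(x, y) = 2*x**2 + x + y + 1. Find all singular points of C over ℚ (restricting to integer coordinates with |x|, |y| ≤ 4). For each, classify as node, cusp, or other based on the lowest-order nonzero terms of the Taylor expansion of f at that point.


No singular points in the scanned grid; C is smooth there.

Compute partial derivatives:
  f_x = 4*x + 1.
  f_y = 1.
f_y = 1 is a nonzero constant, so f_y never vanishes: no point (x, y) can satisfy f = f_x = f_y = 0. In particular no (x, y) ∈ {−4, ..., 4}² is singular; the curve is smooth.


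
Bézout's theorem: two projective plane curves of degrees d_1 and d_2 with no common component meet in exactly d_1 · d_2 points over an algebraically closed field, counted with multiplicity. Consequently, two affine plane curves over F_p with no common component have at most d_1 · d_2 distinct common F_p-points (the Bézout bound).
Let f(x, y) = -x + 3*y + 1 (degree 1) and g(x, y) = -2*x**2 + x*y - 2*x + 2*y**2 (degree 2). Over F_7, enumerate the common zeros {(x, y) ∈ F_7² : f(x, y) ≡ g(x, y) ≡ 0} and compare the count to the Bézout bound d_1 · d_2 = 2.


Common zeros: {(5, 6), (6, 4)}; count = 2; Bézout bound = 2.

deg(f) = 1, deg(g) = 2, so Bézout bound = 2.
Scan x ∈ F_7. For each x, list the y ∈ F_7 with f(x, y) ≡ 0 and those with g(x, y) ≡ 0 (mod 7); the common zeros in that column are the intersection.
  x = 0: f ≡ 0 at y ∈ {2}; g ≡ 0 at y ∈ {0}; common: ∅.
  x = 1: f ≡ 0 at y ∈ {0}; g ≡ 0 at y ∈ ∅; common: ∅.
  x = 2: f ≡ 0 at y ∈ {5}; g ≡ 0 at y ∈ {2, 4}; common: ∅.
  x = 3: f ≡ 0 at y ∈ {3}; g ≡ 0 at y ∈ ∅; common: ∅.
  x = 4: f ≡ 0 at y ∈ {1}; g ≡ 0 at y ∈ {6}; common: ∅.
  x = 5: f ≡ 0 at y ∈ {6}; g ≡ 0 at y ∈ {2, 6}; common: {6}.
  x = 6: f ≡ 0 at y ∈ {4}; g ≡ 0 at y ∈ {0, 4}; common: {4}.
Collecting: common zeros = {(5, 6), (6, 4)}, so the count is 2.
Comparison with the Bézout bound: 2 ≤ 2 = deg(f)·deg(g), as expected for curves with no common component (the bound is attained).


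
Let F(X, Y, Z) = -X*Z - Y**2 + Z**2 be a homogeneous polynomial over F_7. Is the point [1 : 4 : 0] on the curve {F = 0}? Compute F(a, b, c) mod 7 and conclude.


F(1,4,0) ≡ 5 (mod 7); P is NOT on the curve.

Evaluate F(1, 4, 0) term-by-term (mod 7).
  -X*Z ↦ -1·1·1·0 = 0
  -Y**2 ↦ -1·1·16·1 = -16
  Z**2 ↦ 1·1·1·0 = 0
Sum: F(1, 4, 0) = (0) + (-16) + (0) = -16.
Reducing mod 7: -16 ≡ 5 (mod 7).
Since F(a, b, c) ≡ 5 ≠ 0 (mod 7), P does NOT lie on the curve.


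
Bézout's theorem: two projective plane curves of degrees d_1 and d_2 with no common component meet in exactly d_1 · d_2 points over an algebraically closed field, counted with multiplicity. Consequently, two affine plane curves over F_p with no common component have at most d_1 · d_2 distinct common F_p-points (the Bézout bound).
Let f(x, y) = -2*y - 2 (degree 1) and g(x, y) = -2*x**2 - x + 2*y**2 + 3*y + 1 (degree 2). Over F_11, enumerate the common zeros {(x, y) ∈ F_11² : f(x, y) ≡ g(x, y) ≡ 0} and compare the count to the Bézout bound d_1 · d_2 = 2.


Common zeros: {(0, 10), (5, 10)}; count = 2; Bézout bound = 2.

deg(f) = 1, deg(g) = 2, so Bézout bound = 2.
Scan x ∈ F_11. For each x, list the y ∈ F_11 with f(x, y) ≡ 0 and those with g(x, y) ≡ 0 (mod 11); the common zeros in that column are the intersection.
  x = 0: f ≡ 0 at y ∈ {10}; g ≡ 0 at y ∈ {5, 10}; common: {10}.
  x = 1: f ≡ 0 at y ∈ {10}; g ≡ 0 at y ∈ {6, 9}; common: ∅.
  x = 2: f ≡ 0 at y ∈ {10}; g ≡ 0 at y ∈ {7, 8}; common: ∅.
  x = 3: f ≡ 0 at y ∈ {10}; g ≡ 0 at y ∈ {7, 8}; common: ∅.
  x = 4: f ≡ 0 at y ∈ {10}; g ≡ 0 at y ∈ {6, 9}; common: ∅.
  x = 5: f ≡ 0 at y ∈ {10}; g ≡ 0 at y ∈ {5, 10}; common: {10}.
  x = 6: f ≡ 0 at y ∈ {10}; g ≡ 0 at y ∈ {0, 4}; common: ∅.
  x = 7: f ≡ 0 at y ∈ {10}; g ≡ 0 at y ∈ {1, 3}; common: ∅.
  x = 8: f ≡ 0 at y ∈ {10}; g ≡ 0 at y ∈ {2}; common: ∅.
  x = 9: f ≡ 0 at y ∈ {10}; g ≡ 0 at y ∈ {1, 3}; common: ∅.
  x = 10: f ≡ 0 at y ∈ {10}; g ≡ 0 at y ∈ {0, 4}; common: ∅.
Collecting: common zeros = {(0, 10), (5, 10)}, so the count is 2.
Comparison with the Bézout bound: 2 ≤ 2 = deg(f)·deg(g), as expected for curves with no common component (the bound is attained).


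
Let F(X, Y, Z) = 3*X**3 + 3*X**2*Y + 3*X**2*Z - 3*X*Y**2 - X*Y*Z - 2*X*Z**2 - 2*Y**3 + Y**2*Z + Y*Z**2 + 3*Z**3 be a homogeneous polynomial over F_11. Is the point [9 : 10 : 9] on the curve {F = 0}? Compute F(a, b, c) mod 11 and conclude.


F(9,10,9) ≡ 4 (mod 11); P is NOT on the curve.

Evaluate F(9, 10, 9) term-by-term (mod 11).
  3*X**3 ↦ 3·729·1·1 = 2187
  3*X**2*Y ↦ 3·81·10·1 = 2430
  3*X**2*Z ↦ 3·81·1·9 = 2187
  -3*X*Y**2 ↦ -3·9·100·1 = -2700
  -X*Y*Z ↦ -1·9·10·9 = -810
  -2*X*Z**2 ↦ -2·9·1·81 = -1458
  -2*Y**3 ↦ -2·1·1000·1 = -2000
  Y**2*Z ↦ 1·1·100·9 = 900
  Y*Z**2 ↦ 1·1·10·81 = 810
  3*Z**3 ↦ 3·1·1·729 = 2187
Sum: F(9, 10, 9) = (2187) + (2430) + (2187) + (-2700) + (-810) + (-1458) + (-2000) + (900) + (810) + (2187) = 3733.
Reducing mod 11: 3733 ≡ 4 (mod 11).
Since F(a, b, c) ≡ 4 ≠ 0 (mod 11), P does NOT lie on the curve.


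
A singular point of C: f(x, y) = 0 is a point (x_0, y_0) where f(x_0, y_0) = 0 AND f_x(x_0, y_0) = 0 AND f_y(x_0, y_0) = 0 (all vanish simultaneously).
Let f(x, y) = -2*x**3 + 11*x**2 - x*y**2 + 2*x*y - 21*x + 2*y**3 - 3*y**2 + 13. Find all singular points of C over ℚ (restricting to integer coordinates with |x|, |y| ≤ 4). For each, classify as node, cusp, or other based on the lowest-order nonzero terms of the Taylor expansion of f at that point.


Singular points: {(2, 1)}; classification: node.

Compute partial derivatives:
  f_x = -6*x**2 + 22*x - y**2 + 2*y - 21.
  f_y = -2*x*y + 2*x + 6*y**2 - 6*y.
Scan x_0 ∈ {−4, ..., 4}. For each x_0, f_y(x_0, y) is a polynomial in y; find its integer roots y ∈ {−4, ..., 4}, then test f_x and f at those candidates.
  x = -4: f_y(-4, y) = 6*y**2 + 2*y - 8; vanishes at y ∈ {1}. (-4, 1): f_x = -204 ≠ 0.
  x = -3: f_y(-3, y) = 6*y**2 - 6; vanishes at y ∈ {-1, 1}. (-3, -1): f_x = -144 ≠ 0; (-3, 1): f_x = -140 ≠ 0.
  x = -2: f_y(-2, y) = 6*y**2 - 2*y - 4; vanishes at y ∈ {1}. (-2, 1): f_x = -88 ≠ 0.
  x = -1: f_y(-1, y) = 6*y**2 - 4*y - 2; vanishes at y ∈ {1}. (-1, 1): f_x = -48 ≠ 0.
  x = 0: f_y(0, y) = 6*y**2 - 6*y; vanishes at y ∈ {0, 1}. (0, 0): f_x = -21 ≠ 0; (0, 1): f_x = -20 ≠ 0.
  x = 1: f_y(1, y) = 6*y**2 - 8*y + 2; vanishes at y ∈ {1}. (1, 1): f_x = -4 ≠ 0.
  x = 2: f_y(2, y) = 6*y**2 - 10*y + 4; vanishes at y ∈ {1}. (2, 1): f_x = 0, f = 0 — SINGULAR.
  x = 3: f_y(3, y) = 6*y**2 - 12*y + 6; vanishes at y ∈ {1}. (3, 1): f_x = -8 ≠ 0.
  x = 4: f_y(4, y) = 6*y**2 - 14*y + 8; vanishes at y ∈ {1}. (4, 1): f_x = -28 ≠ 0.
Only singular point on the grid: (2, 1).
Classify: substitute x = 2 + u, y = 1 + v and expand: f = -2*u**3 - u**2 - u*v**2 + 2*v**3 + v**2.
No constant or linear terms (consistent with a singular point). Quadratic part: -u**2 + v**2. Cubic part: -2*u**3 - u*v**2 + 2*v**3.
The quadratic part v**2 - u**2 = (v − u)(v + u) splits into two distinct linear factors, so there are two distinct tangent lines y − 1 = ±(x − 2) — this is a node (ordinary double point).
Classification: node.


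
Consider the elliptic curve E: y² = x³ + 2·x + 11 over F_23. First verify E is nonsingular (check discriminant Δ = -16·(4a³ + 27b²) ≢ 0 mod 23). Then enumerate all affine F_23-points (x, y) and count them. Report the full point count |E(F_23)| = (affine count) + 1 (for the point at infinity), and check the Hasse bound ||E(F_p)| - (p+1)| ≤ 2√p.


Affine points = {(2, 0), (5, 10), (5, 13), (6, 3), (6, 20), (7, 0), (13, 7), (13, 16), (14, 0), (15, 9), (15, 14), (17, 6), (17, 17), (19, 10), (19, 13), (20, 1), (20, 22), (22, 10), (22, 13)}; affine count = 19; |E(F_23)| = 20.

Discriminant check: Δ ∝ 4a³ + 27b² = 4·2³ + 27·11² = 4·8 + 27·121 ≡ 10 (mod 23). Nonzero ⇒ E is nonsingular.
For each x ∈ F_23, compute rhs = x³ + 2·x + 11 mod 23, then count y ∈ F_23 with y² ≡ rhs.
  x = 0: rhs = 11, matching y values: none (0 points).
  x = 1: rhs = 14, matching y values: none (0 points).
  x = 2: rhs = 0, matching y values: 0 (1 points).
  x = 3: rhs = 21, matching y values: none (0 points).
  x = 4: rhs = 14, matching y values: none (0 points).
  x = 5: rhs = 8, matching y values: 10, 13 (2 points).
  x = 6: rhs = 9, matching y values: 3, 20 (2 points).
  x = 7: rhs = 0, matching y values: 0 (1 points).
  x = 8: rhs = 10, matching y values: none (0 points).
  x = 9: rhs = 22, matching y values: none (0 points).
  x = 10: rhs = 19, matching y values: none (0 points).
  x = 11: rhs = 7, matching y values: none (0 points).
  x = 12: rhs = 15, matching y values: none (0 points).
  x = 13: rhs = 3, matching y values: 7, 16 (2 points).
  x = 14: rhs = 0, matching y values: 0 (1 points).
  x = 15: rhs = 12, matching y values: 9, 14 (2 points).
  x = 16: rhs = 22, matching y values: none (0 points).
  x = 17: rhs = 13, matching y values: 6, 17 (2 points).
  x = 18: rhs = 14, matching y values: none (0 points).
  x = 19: rhs = 8, matching y values: 10, 13 (2 points).
  x = 20: rhs = 1, matching y values: 1, 22 (2 points).
  x = 21: rhs = 22, matching y values: none (0 points).
  x = 22: rhs = 8, matching y values: 10, 13 (2 points).
Total affine count: 19.
Full point count |E(F_23)| = 19 + 1 = 20.
Hasse bound: |20 − (23+1)| = |-4| = 4 ≤ 2√23 ≈ 9.5917 ✓.


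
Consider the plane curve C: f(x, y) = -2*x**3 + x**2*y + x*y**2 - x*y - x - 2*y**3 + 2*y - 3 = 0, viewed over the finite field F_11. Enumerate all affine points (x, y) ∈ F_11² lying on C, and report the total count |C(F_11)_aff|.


Affine F_11-points: {(1, 4), (4, 4), (4, 10), (6, 8), (8, 4), (9, 3), (10, 0), (10, 8)}; count = 8.

For each of the 121 pairs (x, y) ∈ F_11², evaluate f(x, y) mod 11. Record the zeros.
  x = 0: [0↦8, 1↦8, 2↦7, 3↦4, 4↦9, 5↦10, 6↦6, 7↦7, 8↦1, 9↦9, 10↦8]  zeros at y ∈ ∅
  x = 1: [0↦5, 1↦6, 2↦8, 3↦10, 4↦0, 5↦10, 6↦6, 7↦9, 8↦7, 9↦10, 10↦6]  zeros at y ∈ {4}
  x = 2: [0↦1, 1↦5, 2↦1, 3↦10, 4↦9, 5↦8, 6↦6, 7↦2, 8↦6, 9↦6, 10↦1]  zeros at y ∈ ∅
  x = 3: [0↦6, 1↦4, 2↦7, 3↦3, 4↦2, 5↦3, 6↦5, 7↦7, 8↦8, 9↦7, 10↦3]  zeros at y ∈ ∅
  x = 4: [0↦8, 1↦2, 2↦3, 3↦10, 4↦0, 5↦5, 6↦2, 7↦1, 8↦1, 9↦1, 10↦0]  zeros at y ∈ {4, 10}
  x = 5: [0↦6, 1↦9, 2↦10, 3↦8, 4↦2, 5↦2, 6↦7, 7↦5, 8↦6, 9↦9, 10↦2]  zeros at y ∈ ∅
  x = 6: [0↦10, 1↦2, 2↦5, 3↦7, 4↦7, 5↦4, 6↦8, 7↦7, 8↦0, 9↦8, 10↦8]  zeros at y ∈ {8}
  x = 7: [0↦8, 1↦2, 2↦9, 3↦6, 4↦3, 5↦10, 6↦4, 7↦6, 8↦4, 9↦8, 10↦6]  zeros at y ∈ ∅
  x = 8: [0↦10, 1↦8, 2↦10, 3↦4, 4↦0, 5↦8, 6↦5, 7↦1, 8↦6, 9↦8, 10↦6]  zeros at y ∈ {4}
  x = 9: [0↦4, 1↦8, 2↦7, 3↦0, 4↦8, 5↦8, 6↦10, 7↦2, 8↦5, 9↦7, 10↦7]  zeros at y ∈ {3}
  x = 10: [0↦0, 1↦1, 2↦10, 3↦4, 4↦4, 5↦9, 6↦7, 7↦8, 8↦0, 9↦4, 10↦8]  zeros at y ∈ {0, 8}
Collecting zeros: affine points = {(1, 4), (4, 4), (4, 10), (6, 8), (8, 4), (9, 3), (10, 0), (10, 8)}.
Total count |C(F_11)_aff| = 8.


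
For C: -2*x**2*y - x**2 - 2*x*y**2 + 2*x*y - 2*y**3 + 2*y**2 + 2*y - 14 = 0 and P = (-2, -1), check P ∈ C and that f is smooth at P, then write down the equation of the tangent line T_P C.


Tangent line at P: -8*x - 28*y - 44 = 0.

Step 1: f(-2, -1) = 0, so P lies on C.
Step 2: partial derivatives
  f_x(x, y) = -4*x*y - 2*x - 2*y**2 + 2*y, f_y(x, y) = -2*x**2 - 4*x*y + 2*x - 6*y**2 + 4*y + 2.
  f_x(P) = -8, f_y(P) = -28 (gradient nonzero, so P is smooth).
Step 3: tangent line at P: -8·(x − -2) + -28·(y − -1) = 0.
Expanding: -8*x - 28*y - 44 = 0.


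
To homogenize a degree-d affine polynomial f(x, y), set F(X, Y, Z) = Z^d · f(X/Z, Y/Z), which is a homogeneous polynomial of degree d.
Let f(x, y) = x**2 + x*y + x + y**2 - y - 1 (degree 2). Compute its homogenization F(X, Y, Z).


F(X, Y, Z) = X**2 + X*Y + X*Z + Y**2 - Y*Z - Z**2

deg(f) = 2.
Substitute x = X/Z, y = Y/Z into f, then multiply by Z^2.
  monomial 1·x^2·y^0 ↦ 1·X^2·Y^0·Z^0.
  monomial 1·x^1·y^1 ↦ 1·X^1·Y^1·Z^0.
  monomial 1·x^1·y^0 ↦ 1·X^1·Y^0·Z^1.
  monomial 1·x^0·y^2 ↦ 1·X^0·Y^2·Z^0.
  monomial -1·x^0·y^1 ↦ -1·X^0·Y^1·Z^1.
  monomial -1·x^0·y^0 ↦ -1·X^0·Y^0·Z^2.
Collecting: F(X, Y, Z) = X**2 + X*Y + X*Z + Y**2 - Y*Z - Z**2.


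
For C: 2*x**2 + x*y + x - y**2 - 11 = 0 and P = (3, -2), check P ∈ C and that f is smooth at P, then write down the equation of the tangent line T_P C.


Tangent line at P: 11*x + 7*y - 19 = 0.

Step 1: f(3, -2) = 0, so P lies on C.
Step 2: partial derivatives
  f_x(x, y) = 4*x + y + 1, f_y(x, y) = x - 2*y.
  f_x(P) = 11, f_y(P) = 7 (gradient nonzero, so P is smooth).
Step 3: tangent line at P: 11·(x − 3) + 7·(y − -2) = 0.
Expanding: 11*x + 7*y - 19 = 0.


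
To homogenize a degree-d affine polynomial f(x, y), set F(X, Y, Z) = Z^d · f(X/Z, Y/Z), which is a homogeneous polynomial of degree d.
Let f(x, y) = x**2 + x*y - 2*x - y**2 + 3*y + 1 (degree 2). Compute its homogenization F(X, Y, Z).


F(X, Y, Z) = X**2 + X*Y - 2*X*Z - Y**2 + 3*Y*Z + Z**2

deg(f) = 2.
Substitute x = X/Z, y = Y/Z into f, then multiply by Z^2.
  monomial 1·x^2·y^0 ↦ 1·X^2·Y^0·Z^0.
  monomial 1·x^1·y^1 ↦ 1·X^1·Y^1·Z^0.
  monomial -2·x^1·y^0 ↦ -2·X^1·Y^0·Z^1.
  monomial -1·x^0·y^2 ↦ -1·X^0·Y^2·Z^0.
  monomial 3·x^0·y^1 ↦ 3·X^0·Y^1·Z^1.
  monomial 1·x^0·y^0 ↦ 1·X^0·Y^0·Z^2.
Collecting: F(X, Y, Z) = X**2 + X*Y - 2*X*Z - Y**2 + 3*Y*Z + Z**2.


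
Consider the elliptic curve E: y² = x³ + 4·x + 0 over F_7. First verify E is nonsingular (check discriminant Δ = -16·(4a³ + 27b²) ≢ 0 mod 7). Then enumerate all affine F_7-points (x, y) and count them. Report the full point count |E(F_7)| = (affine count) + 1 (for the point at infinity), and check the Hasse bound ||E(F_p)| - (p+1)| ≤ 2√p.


Affine points = {(0, 0), (2, 3), (2, 4), (3, 2), (3, 5), (6, 3), (6, 4)}; affine count = 7; |E(F_7)| = 8.

Discriminant check: Δ ∝ 4a³ + 27b² = 4·4³ + 27·0² = 4·64 + 27·0 ≡ 4 (mod 7). Nonzero ⇒ E is nonsingular.
For each x ∈ F_7, compute rhs = x³ + 4·x + 0 mod 7, then count y ∈ F_7 with y² ≡ rhs.
  x = 0: rhs = 0, matching y values: 0 (1 points).
  x = 1: rhs = 5, matching y values: none (0 points).
  x = 2: rhs = 2, matching y values: 3, 4 (2 points).
  x = 3: rhs = 4, matching y values: 2, 5 (2 points).
  x = 4: rhs = 3, matching y values: none (0 points).
  x = 5: rhs = 5, matching y values: none (0 points).
  x = 6: rhs = 2, matching y values: 3, 4 (2 points).
Total affine count: 7.
Full point count |E(F_7)| = 7 + 1 = 8.
Hasse bound: |8 − (7+1)| = |0| = 0 ≤ 2√7 ≈ 5.2915 ✓.


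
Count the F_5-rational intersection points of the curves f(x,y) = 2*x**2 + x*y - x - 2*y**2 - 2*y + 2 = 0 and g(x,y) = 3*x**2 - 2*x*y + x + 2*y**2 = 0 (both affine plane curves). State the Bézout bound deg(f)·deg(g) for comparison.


Common zeros: {(2, 3)}; count = 1; Bézout bound = 4.

deg(f) = 2, deg(g) = 2, so Bézout bound = 4.
Scan x ∈ F_5. For each x, list the y ∈ F_5 with f(x, y) ≡ 0 and those with g(x, y) ≡ 0 (mod 5); the common zeros in that column are the intersection.
  x = 0: f ≡ 0 at y ∈ {2}; g ≡ 0 at y ∈ {0}; common: ∅.
  x = 1: f ≡ 0 at y ∈ {1}; g ≡ 0 at y ∈ ∅; common: ∅.
  x = 2: f ≡ 0 at y ∈ {2, 3}; g ≡ 0 at y ∈ {3, 4}; common: {3}.
  x = 3: f ≡ 0 at y ∈ ∅; g ≡ 0 at y ∈ {0, 3}; common: ∅.
  x = 4: f ≡ 0 at y ∈ {0, 1}; g ≡ 0 at y ∈ ∅; common: ∅.
Collecting: common zeros = {(2, 3)}, so the count is 1.
Comparison with the Bézout bound: 1 ≤ 4 = deg(f)·deg(g), as expected for curves with no common component (the affine F_5-count falls short of the bound because intersections may lie at infinity, over extension fields, or carry multiplicity).


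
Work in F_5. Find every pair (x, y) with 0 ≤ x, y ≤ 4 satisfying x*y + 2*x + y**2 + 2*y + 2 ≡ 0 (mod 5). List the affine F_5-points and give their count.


Affine F_5-points: {(0, 1), (0, 2), (4, 0), (4, 4)}; count = 4.

For each of the 25 pairs (x, y) ∈ F_5², evaluate f(x, y) mod 5. Record the zeros.
  x = 0: [0↦2, 1↦0, 2↦0, 3↦2, 4↦1]  zeros at y ∈ {1, 2}
  x = 1: [0↦4, 1↦3, 2↦4, 3↦2, 4↦2]  zeros at y ∈ ∅
  x = 2: [0↦1, 1↦1, 2↦3, 3↦2, 4↦3]  zeros at y ∈ ∅
  x = 3: [0↦3, 1↦4, 2↦2, 3↦2, 4↦4]  zeros at y ∈ ∅
  x = 4: [0↦0, 1↦2, 2↦1, 3↦2, 4↦0]  zeros at y ∈ {0, 4}
Collecting zeros: affine points = {(0, 1), (0, 2), (4, 0), (4, 4)}.
Total count |C(F_5)_aff| = 4.


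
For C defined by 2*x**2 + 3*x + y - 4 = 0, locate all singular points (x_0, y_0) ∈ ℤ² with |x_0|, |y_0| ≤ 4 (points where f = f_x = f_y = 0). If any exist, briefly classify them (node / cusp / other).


No singular points in the scanned grid; C is smooth there.

Compute partial derivatives:
  f_x = 4*x + 3.
  f_y = 1.
f_y = 1 is a nonzero constant, so f_y never vanishes: no point (x, y) can satisfy f = f_x = f_y = 0. In particular no (x, y) ∈ {−4, ..., 4}² is singular; the curve is smooth.


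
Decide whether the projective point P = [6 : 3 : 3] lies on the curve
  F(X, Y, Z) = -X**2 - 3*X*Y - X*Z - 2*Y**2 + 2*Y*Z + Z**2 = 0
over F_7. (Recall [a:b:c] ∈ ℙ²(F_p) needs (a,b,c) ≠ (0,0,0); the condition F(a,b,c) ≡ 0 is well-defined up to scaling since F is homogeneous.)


F(6,3,3) ≡ 6 (mod 7); P is NOT on the curve.

Evaluate F(6, 3, 3) term-by-term (mod 7).
  -X**2 ↦ -1·36·1·1 = -36
  -3*X*Y ↦ -3·6·3·1 = -54
  -X*Z ↦ -1·6·1·3 = -18
  -2*Y**2 ↦ -2·1·9·1 = -18
  2*Y*Z ↦ 2·1·3·3 = 18
  Z**2 ↦ 1·1·1·9 = 9
Sum: F(6, 3, 3) = (-36) + (-54) + (-18) + (-18) + (18) + (9) = -99.
Reducing mod 7: -99 ≡ 6 (mod 7).
Since F(a, b, c) ≡ 6 ≠ 0 (mod 7), P does NOT lie on the curve.


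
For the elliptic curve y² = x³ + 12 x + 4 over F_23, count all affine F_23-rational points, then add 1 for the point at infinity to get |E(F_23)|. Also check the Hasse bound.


Affine points = {(0, 2), (0, 21), (2, 6), (2, 17), (4, 1), (4, 22), (6, 4), (6, 19), (9, 6), (9, 17), (11, 8), (11, 15), (12, 6), (12, 17), (14, 8), (14, 15), (18, 7), (18, 16), (21, 8), (21, 15)}; affine count = 20; |E(F_23)| = 21.

Discriminant check: Δ ∝ 4a³ + 27b² = 4·12³ + 27·4² = 4·1728 + 27·16 ≡ 7 (mod 23). Nonzero ⇒ E is nonsingular.
For each x ∈ F_23, compute rhs = x³ + 12·x + 4 mod 23, then count y ∈ F_23 with y² ≡ rhs.
  x = 0: rhs = 4, matching y values: 2, 21 (2 points).
  x = 1: rhs = 17, matching y values: none (0 points).
  x = 2: rhs = 13, matching y values: 6, 17 (2 points).
  x = 3: rhs = 21, matching y values: none (0 points).
  x = 4: rhs = 1, matching y values: 1, 22 (2 points).
  x = 5: rhs = 5, matching y values: none (0 points).
  x = 6: rhs = 16, matching y values: 4, 19 (2 points).
  x = 7: rhs = 17, matching y values: none (0 points).
  x = 8: rhs = 14, matching y values: none (0 points).
  x = 9: rhs = 13, matching y values: 6, 17 (2 points).
  x = 10: rhs = 20, matching y values: none (0 points).
  x = 11: rhs = 18, matching y values: 8, 15 (2 points).
  x = 12: rhs = 13, matching y values: 6, 17 (2 points).
  x = 13: rhs = 11, matching y values: none (0 points).
  x = 14: rhs = 18, matching y values: 8, 15 (2 points).
  x = 15: rhs = 17, matching y values: none (0 points).
  x = 16: rhs = 14, matching y values: none (0 points).
  x = 17: rhs = 15, matching y values: none (0 points).
  x = 18: rhs = 3, matching y values: 7, 16 (2 points).
  x = 19: rhs = 7, matching y values: none (0 points).
  x = 20: rhs = 10, matching y values: none (0 points).
  x = 21: rhs = 18, matching y values: 8, 15 (2 points).
  x = 22: rhs = 14, matching y values: none (0 points).
Total affine count: 20.
Full point count |E(F_23)| = 20 + 1 = 21.
Hasse bound: |21 − (23+1)| = |-3| = 3 ≤ 2√23 ≈ 9.5917 ✓.


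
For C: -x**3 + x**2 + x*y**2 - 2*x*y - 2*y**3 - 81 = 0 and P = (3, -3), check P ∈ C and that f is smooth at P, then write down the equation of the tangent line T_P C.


Tangent line at P: -6*x - 78*y - 216 = 0.

Step 1: f(3, -3) = 0, so P lies on C.
Step 2: partial derivatives
  f_x(x, y) = -3*x**2 + 2*x + y**2 - 2*y, f_y(x, y) = 2*x*y - 2*x - 6*y**2.
  f_x(P) = -6, f_y(P) = -78 (gradient nonzero, so P is smooth).
Step 3: tangent line at P: -6·(x − 3) + -78·(y − -3) = 0.
Expanding: -6*x - 78*y - 216 = 0.


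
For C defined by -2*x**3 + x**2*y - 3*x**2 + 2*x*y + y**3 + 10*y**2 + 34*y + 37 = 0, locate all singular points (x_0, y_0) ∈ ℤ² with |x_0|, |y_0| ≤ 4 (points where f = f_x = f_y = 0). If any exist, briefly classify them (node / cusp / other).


Singular points: {(-1, -3)}; classification: cusp.

Compute partial derivatives:
  f_x = -6*x**2 + 2*x*y - 6*x + 2*y.
  f_y = x**2 + 2*x + 3*y**2 + 20*y + 34.
Scan x_0 ∈ {−4, ..., 4}. For each x_0, f_y(x_0, y) is a polynomial in y; find its integer roots y ∈ {−4, ..., 4}, then test f_x and f at those candidates.
  x = -4: f_y(-4, y) = 3*y**2 + 20*y + 42; no integer root y with |y| ≤ 4.
  x = -3: f_y(-3, y) = 3*y**2 + 20*y + 37; no integer root y with |y| ≤ 4.
  x = -2: f_y(-2, y) = 3*y**2 + 20*y + 34; no integer root y with |y| ≤ 4.
  x = -1: f_y(-1, y) = 3*y**2 + 20*y + 33; vanishes at y ∈ {-3}. (-1, -3): f_x = 0, f = 0 — SINGULAR.
  x = 0: f_y(0, y) = 3*y**2 + 20*y + 34; no integer root y with |y| ≤ 4.
  x = 1: f_y(1, y) = 3*y**2 + 20*y + 37; no integer root y with |y| ≤ 4.
  x = 2: f_y(2, y) = 3*y**2 + 20*y + 42; no integer root y with |y| ≤ 4.
  x = 3: f_y(3, y) = 3*y**2 + 20*y + 49; no integer root y with |y| ≤ 4.
  x = 4: f_y(4, y) = 3*y**2 + 20*y + 58; no integer root y with |y| ≤ 4.
Only singular point on the grid: (-1, -3).
Classify: substitute x = -1 + u, y = -3 + v and expand: f = -2*u**3 + u**2*v + v**3 + v**2.
No constant or linear terms (consistent with a singular point). Quadratic part: v**2. Cubic part: -2*u**3 + u**2*v + v**3.
The quadratic part v**2 is a perfect square, so there is a single (double) tangent line v = 0, i.e. y = -3. Restricting the cubic part to that line (v = 0) leaves -2*u**3 ≠ 0, so f is not divisible by v and the branch is v² ≈ 2*u**3 to lowest order — this is a cusp.
Classification: cusp.


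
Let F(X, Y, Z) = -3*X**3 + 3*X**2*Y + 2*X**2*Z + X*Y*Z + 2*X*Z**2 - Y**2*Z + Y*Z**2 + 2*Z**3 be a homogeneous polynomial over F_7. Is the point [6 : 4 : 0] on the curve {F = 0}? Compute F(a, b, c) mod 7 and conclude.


F(6,4,0) ≡ 1 (mod 7); P is NOT on the curve.

Evaluate F(6, 4, 0) term-by-term (mod 7).
  -3*X**3 ↦ -3·216·1·1 = -648
  3*X**2*Y ↦ 3·36·4·1 = 432
  2*X**2*Z ↦ 2·36·1·0 = 0
  X*Y*Z ↦ 1·6·4·0 = 0
  2*X*Z**2 ↦ 2·6·1·0 = 0
  -Y**2*Z ↦ -1·1·16·0 = 0
  Y*Z**2 ↦ 1·1·4·0 = 0
  2*Z**3 ↦ 2·1·1·0 = 0
Sum: F(6, 4, 0) = (-648) + (432) + (0) + (0) + (0) + (0) + (0) + (0) = -216.
Reducing mod 7: -216 ≡ 1 (mod 7).
Since F(a, b, c) ≡ 1 ≠ 0 (mod 7), P does NOT lie on the curve.


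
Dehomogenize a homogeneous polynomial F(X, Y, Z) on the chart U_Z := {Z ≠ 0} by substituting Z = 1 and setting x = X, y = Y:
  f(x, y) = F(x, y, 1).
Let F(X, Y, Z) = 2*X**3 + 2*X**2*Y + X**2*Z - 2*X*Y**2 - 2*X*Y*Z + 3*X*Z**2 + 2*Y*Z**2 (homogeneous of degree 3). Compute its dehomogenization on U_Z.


f(x, y) = 2*x**3 + 2*x**2*y + x**2 - 2*x*y**2 - 2*x*y + 3*x + 2*y

On U_Z we set Z = 1. Each monomial c·X^i·Y^j·Z^k in F becomes c·x^i·y^j·1^k = c·x^i·y^j.
Substituting Z = 1: F(X, Y, 1) = 2*x**3 + 2*x**2*y + x**2 - 2*x*y**2 - 2*x*y + 3*x + 2*y.
Note: deg(f) ≤ deg(F) = 3; strict inequality happens when F is divisible by Z (lost terms).


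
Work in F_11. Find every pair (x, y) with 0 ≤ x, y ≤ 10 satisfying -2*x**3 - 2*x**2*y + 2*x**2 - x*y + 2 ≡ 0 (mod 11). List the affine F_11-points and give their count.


Affine F_11-points: {(1, 8), (2, 6), (3, 1), (4, 9), (5, 0), (5, 1), (5, 2), (5, 3), (5, 4), (5, 5), (5, 6), (5, 7), (5, 8), (5, 9), (5, 10), (6, 5), (7, 5), (8, 2), (9, 8), (10, 6)}; count = 20.

For each of the 121 pairs (x, y) ∈ F_11², evaluate f(x, y) mod 11. Record the zeros.
  x = 0: [0↦2, 1↦2, 2↦2, 3↦2, 4↦2, 5↦2, 6↦2, 7↦2, 8↦2, 9↦2, 10↦2]  zeros at y ∈ ∅
  x = 1: [0↦2, 1↦10, 2↦7, 3↦4, 4↦1, 5↦9, 6↦6, 7↦3, 8↦0, 9↦8, 10↦5]  zeros at y ∈ {8}
  x = 2: [0↦5, 1↦6, 2↦7, 3↦8, 4↦9, 5↦10, 6↦0, 7↦1, 8↦2, 9↦3, 10↦4]  zeros at y ∈ {6}
  x = 3: [0↦10, 1↦0, 2↦1, 3↦2, 4↦3, 5↦4, 6↦5, 7↦6, 8↦7, 9↦8, 10↦9]  zeros at y ∈ {1}
  x = 4: [0↦5, 1↦2, 2↦10, 3↦7, 4↦4, 5↦1, 6↦9, 7↦6, 8↦3, 9↦0, 10↦8]  zeros at y ∈ {9}
  x = 5: [0↦0, 1↦0, 2↦0, 3↦0, 4↦0, 5↦0, 6↦0, 7↦0, 8↦0, 9↦0, 10↦0]  zeros at y ∈ {0, 1, 2, 3, 4, 5, 6, 7, 8, 9, 10}
  x = 6: [0↦5, 1↦4, 2↦3, 3↦2, 4↦1, 5↦0, 6↦10, 7↦9, 8↦8, 9↦7, 10↦6]  zeros at y ∈ {5}
  x = 7: [0↦8, 1↦2, 2↦7, 3↦1, 4↦6, 5↦0, 6↦5, 7↦10, 8↦4, 9↦9, 10↦3]  zeros at y ∈ {5}
  x = 8: [0↦8, 1↦4, 2↦0, 3↦7, 4↦3, 5↦10, 6↦6, 7↦2, 8↦9, 9↦5, 10↦1]  zeros at y ∈ {2}
  x = 9: [0↦4, 1↦9, 2↦3, 3↦8, 4↦2, 5↦7, 6↦1, 7↦6, 8↦0, 9↦5, 10↦10]  zeros at y ∈ {8}
  x = 10: [0↦6, 1↦5, 2↦4, 3↦3, 4↦2, 5↦1, 6↦0, 7↦10, 8↦9, 9↦8, 10↦7]  zeros at y ∈ {6}
Collecting zeros: affine points = {(1, 8), (2, 6), (3, 1), (4, 9), (5, 0), (5, 1), (5, 2), (5, 3), (5, 4), (5, 5), (5, 6), (5, 7), (5, 8), (5, 9), (5, 10), (6, 5), (7, 5), (8, 2), (9, 8), (10, 6)}.
Total count |C(F_11)_aff| = 20.


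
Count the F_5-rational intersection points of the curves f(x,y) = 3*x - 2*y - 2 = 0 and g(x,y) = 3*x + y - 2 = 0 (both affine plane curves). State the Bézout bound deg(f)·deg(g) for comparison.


Common zeros: {(4, 0)}; count = 1; Bézout bound = 1.

deg(f) = 1, deg(g) = 1, so Bézout bound = 1.
Scan x ∈ F_5. For each x, list the y ∈ F_5 with f(x, y) ≡ 0 and those with g(x, y) ≡ 0 (mod 5); the common zeros in that column are the intersection.
  x = 0: f ≡ 0 at y ∈ {4}; g ≡ 0 at y ∈ {2}; common: ∅.
  x = 1: f ≡ 0 at y ∈ {3}; g ≡ 0 at y ∈ {4}; common: ∅.
  x = 2: f ≡ 0 at y ∈ {2}; g ≡ 0 at y ∈ {1}; common: ∅.
  x = 3: f ≡ 0 at y ∈ {1}; g ≡ 0 at y ∈ {3}; common: ∅.
  x = 4: f ≡ 0 at y ∈ {0}; g ≡ 0 at y ∈ {0}; common: {0}.
Collecting: common zeros = {(4, 0)}, so the count is 1.
Comparison with the Bézout bound: 1 ≤ 1 = deg(f)·deg(g), as expected for curves with no common component (the bound is attained).


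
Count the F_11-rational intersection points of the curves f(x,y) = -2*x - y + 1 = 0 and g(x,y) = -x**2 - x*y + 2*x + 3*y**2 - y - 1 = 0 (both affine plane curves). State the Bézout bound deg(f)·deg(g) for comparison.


Common zeros: ∅; count = 0; Bézout bound = 2.

deg(f) = 1, deg(g) = 2, so Bézout bound = 2.
Scan x ∈ F_11. For each x, list the y ∈ F_11 with f(x, y) ≡ 0 and those with g(x, y) ≡ 0 (mod 11); the common zeros in that column are the intersection.
  x = 0: f ≡ 0 at y ∈ {1}; g ≡ 0 at y ∈ ∅; common: ∅.
  x = 1: f ≡ 0 at y ∈ {10}; g ≡ 0 at y ∈ {0, 8}; common: ∅.
  x = 2: f ≡ 0 at y ∈ {8}; g ≡ 0 at y ∈ ∅; common: ∅.
  x = 3: f ≡ 0 at y ∈ {6}; g ≡ 0 at y ∈ {2, 3}; common: ∅.
  x = 4: f ≡ 0 at y ∈ {4}; g ≡ 0 at y ∈ {1, 8}; common: ∅.
  x = 5: f ≡ 0 at y ∈ {2}; g ≡ 0 at y ∈ ∅; common: ∅.
  x = 6: f ≡ 0 at y ∈ {0}; g ≡ 0 at y ∈ ∅; common: ∅.
  x = 7: f ≡ 0 at y ∈ {9}; g ≡ 0 at y ∈ {3, 7}; common: ∅.
  x = 8: f ≡ 0 at y ∈ {7}; g ≡ 0 at y ∈ {1, 2}; common: ∅.
  x = 9: f ≡ 0 at y ∈ {5}; g ≡ 0 at y ∈ ∅; common: ∅.
  x = 10: f ≡ 0 at y ∈ {3}; g ≡ 0 at y ∈ {4, 7}; common: ∅.
Collecting: common zeros = ∅, so the count is 0.
Comparison with the Bézout bound: 0 ≤ 2 = deg(f)·deg(g), as expected for curves with no common component (the affine F_11-count falls short of the bound because intersections may lie at infinity, over extension fields, or carry multiplicity).


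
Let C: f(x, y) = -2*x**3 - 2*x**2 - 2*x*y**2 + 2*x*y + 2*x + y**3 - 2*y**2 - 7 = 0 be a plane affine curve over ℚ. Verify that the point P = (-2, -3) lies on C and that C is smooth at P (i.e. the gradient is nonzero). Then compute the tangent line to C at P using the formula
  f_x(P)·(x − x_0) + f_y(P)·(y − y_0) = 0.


Tangent line at P: -38*x + 11*y - 43 = 0.

Step 1: f(-2, -3) = 0, so P lies on C.
Step 2: partial derivatives
  f_x(x, y) = -6*x**2 - 4*x - 2*y**2 + 2*y + 2, f_y(x, y) = -4*x*y + 2*x + 3*y**2 - 4*y.
  f_x(P) = -38, f_y(P) = 11 (gradient nonzero, so P is smooth).
Step 3: tangent line at P: -38·(x − -2) + 11·(y − -3) = 0.
Expanding: -38*x + 11*y - 43 = 0.


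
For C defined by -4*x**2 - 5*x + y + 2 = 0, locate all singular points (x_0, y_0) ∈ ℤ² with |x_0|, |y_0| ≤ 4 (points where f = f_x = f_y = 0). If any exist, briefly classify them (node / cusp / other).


No singular points in the scanned grid; C is smooth there.

Compute partial derivatives:
  f_x = -8*x - 5.
  f_y = 1.
f_y = 1 is a nonzero constant, so f_y never vanishes: no point (x, y) can satisfy f = f_x = f_y = 0. In particular no (x, y) ∈ {−4, ..., 4}² is singular; the curve is smooth.


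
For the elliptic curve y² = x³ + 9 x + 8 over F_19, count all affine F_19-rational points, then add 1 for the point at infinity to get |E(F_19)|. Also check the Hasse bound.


Affine points = {(3, 9), (3, 10), (5, 8), (5, 11), (9, 1), (9, 18), (12, 1), (12, 18), (13, 2), (13, 17), (14, 3), (14, 16), (16, 7), (16, 12), (17, 1), (17, 18), (18, 6), (18, 13)}; affine count = 18; |E(F_19)| = 19.

Discriminant check: Δ ∝ 4a³ + 27b² = 4·9³ + 27·8² = 4·729 + 27·64 ≡ 8 (mod 19). Nonzero ⇒ E is nonsingular.
For each x ∈ F_19, compute rhs = x³ + 9·x + 8 mod 19, then count y ∈ F_19 with y² ≡ rhs.
  x = 0: rhs = 8, matching y values: none (0 points).
  x = 1: rhs = 18, matching y values: none (0 points).
  x = 2: rhs = 15, matching y values: none (0 points).
  x = 3: rhs = 5, matching y values: 9, 10 (2 points).
  x = 4: rhs = 13, matching y values: none (0 points).
  x = 5: rhs = 7, matching y values: 8, 11 (2 points).
  x = 6: rhs = 12, matching y values: none (0 points).
  x = 7: rhs = 15, matching y values: none (0 points).
  x = 8: rhs = 3, matching y values: none (0 points).
  x = 9: rhs = 1, matching y values: 1, 18 (2 points).
  x = 10: rhs = 15, matching y values: none (0 points).
  x = 11: rhs = 13, matching y values: none (0 points).
  x = 12: rhs = 1, matching y values: 1, 18 (2 points).
  x = 13: rhs = 4, matching y values: 2, 17 (2 points).
  x = 14: rhs = 9, matching y values: 3, 16 (2 points).
  x = 15: rhs = 3, matching y values: none (0 points).
  x = 16: rhs = 11, matching y values: 7, 12 (2 points).
  x = 17: rhs = 1, matching y values: 1, 18 (2 points).
  x = 18: rhs = 17, matching y values: 6, 13 (2 points).
Total affine count: 18.
Full point count |E(F_19)| = 18 + 1 = 19.
Hasse bound: |19 − (19+1)| = |-1| = 1 ≤ 2√19 ≈ 8.7178 ✓.


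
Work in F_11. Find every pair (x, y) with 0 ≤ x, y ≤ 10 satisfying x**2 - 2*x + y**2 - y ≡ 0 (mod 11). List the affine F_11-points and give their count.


Affine F_11-points: {(0, 0), (0, 1), (1, 4), (1, 8), (2, 0), (2, 1), (3, 6), (6, 5), (6, 7), (7, 5), (7, 7), (10, 6)}; count = 12.

For each of the 121 pairs (x, y) ∈ F_11², evaluate f(x, y) mod 11. Record the zeros.
  x = 0: [0↦0, 1↦0, 2↦2, 3↦6, 4↦1, 5↦9, 6↦8, 7↦9, 8↦1, 9↦6, 10↦2]  zeros at y ∈ {0, 1}
  x = 1: [0↦10, 1↦10, 2↦1, 3↦5, 4↦0, 5↦8, 6↦7, 7↦8, 8↦0, 9↦5, 10↦1]  zeros at y ∈ {4, 8}
  x = 2: [0↦0, 1↦0, 2↦2, 3↦6, 4↦1, 5↦9, 6↦8, 7↦9, 8↦1, 9↦6, 10↦2]  zeros at y ∈ {0, 1}
  x = 3: [0↦3, 1↦3, 2↦5, 3↦9, 4↦4, 5↦1, 6↦0, 7↦1, 8↦4, 9↦9, 10↦5]  zeros at y ∈ {6}
  x = 4: [0↦8, 1↦8, 2↦10, 3↦3, 4↦9, 5↦6, 6↦5, 7↦6, 8↦9, 9↦3, 10↦10]  zeros at y ∈ ∅
  x = 5: [0↦4, 1↦4, 2↦6, 3↦10, 4↦5, 5↦2, 6↦1, 7↦2, 8↦5, 9↦10, 10↦6]  zeros at y ∈ ∅
  x = 6: [0↦2, 1↦2, 2↦4, 3↦8, 4↦3, 5↦0, 6↦10, 7↦0, 8↦3, 9↦8, 10↦4]  zeros at y ∈ {5, 7}
  x = 7: [0↦2, 1↦2, 2↦4, 3↦8, 4↦3, 5↦0, 6↦10, 7↦0, 8↦3, 9↦8, 10↦4]  zeros at y ∈ {5, 7}
  x = 8: [0↦4, 1↦4, 2↦6, 3↦10, 4↦5, 5↦2, 6↦1, 7↦2, 8↦5, 9↦10, 10↦6]  zeros at y ∈ ∅
  x = 9: [0↦8, 1↦8, 2↦10, 3↦3, 4↦9, 5↦6, 6↦5, 7↦6, 8↦9, 9↦3, 10↦10]  zeros at y ∈ ∅
  x = 10: [0↦3, 1↦3, 2↦5, 3↦9, 4↦4, 5↦1, 6↦0, 7↦1, 8↦4, 9↦9, 10↦5]  zeros at y ∈ {6}
Collecting zeros: affine points = {(0, 0), (0, 1), (1, 4), (1, 8), (2, 0), (2, 1), (3, 6), (6, 5), (6, 7), (7, 5), (7, 7), (10, 6)}.
Total count |C(F_11)_aff| = 12.


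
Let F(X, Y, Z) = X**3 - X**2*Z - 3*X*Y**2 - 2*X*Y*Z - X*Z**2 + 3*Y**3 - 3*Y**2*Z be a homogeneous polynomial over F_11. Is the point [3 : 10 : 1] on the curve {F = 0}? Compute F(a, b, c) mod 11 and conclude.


F(3,10,1) ≡ 6 (mod 11); P is NOT on the curve.

Evaluate F(3, 10, 1) term-by-term (mod 11).
  X**3 ↦ 1·27·1·1 = 27
  -X**2*Z ↦ -1·9·1·1 = -9
  -3*X*Y**2 ↦ -3·3·100·1 = -900
  -2*X*Y*Z ↦ -2·3·10·1 = -60
  -X*Z**2 ↦ -1·3·1·1 = -3
  3*Y**3 ↦ 3·1·1000·1 = 3000
  -3*Y**2*Z ↦ -3·1·100·1 = -300
Sum: F(3, 10, 1) = (27) + (-9) + (-900) + (-60) + (-3) + (3000) + (-300) = 1755.
Reducing mod 11: 1755 ≡ 6 (mod 11).
Since F(a, b, c) ≡ 6 ≠ 0 (mod 11), P does NOT lie on the curve.


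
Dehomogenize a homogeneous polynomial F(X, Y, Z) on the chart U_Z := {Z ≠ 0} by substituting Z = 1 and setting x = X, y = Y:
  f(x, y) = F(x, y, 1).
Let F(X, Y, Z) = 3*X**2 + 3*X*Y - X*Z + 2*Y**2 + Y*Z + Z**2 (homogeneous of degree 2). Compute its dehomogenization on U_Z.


f(x, y) = 3*x**2 + 3*x*y - x + 2*y**2 + y + 1

On U_Z we set Z = 1. Each monomial c·X^i·Y^j·Z^k in F becomes c·x^i·y^j·1^k = c·x^i·y^j.
Substituting Z = 1: F(X, Y, 1) = 3*x**2 + 3*x*y - x + 2*y**2 + y + 1.
Note: deg(f) ≤ deg(F) = 2; strict inequality happens when F is divisible by Z (lost terms).


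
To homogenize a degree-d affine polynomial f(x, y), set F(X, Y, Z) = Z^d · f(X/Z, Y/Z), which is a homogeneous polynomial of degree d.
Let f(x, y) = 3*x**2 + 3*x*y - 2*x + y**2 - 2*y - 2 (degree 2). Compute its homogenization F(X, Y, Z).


F(X, Y, Z) = 3*X**2 + 3*X*Y - 2*X*Z + Y**2 - 2*Y*Z - 2*Z**2

deg(f) = 2.
Substitute x = X/Z, y = Y/Z into f, then multiply by Z^2.
  monomial 3·x^2·y^0 ↦ 3·X^2·Y^0·Z^0.
  monomial 3·x^1·y^1 ↦ 3·X^1·Y^1·Z^0.
  monomial -2·x^1·y^0 ↦ -2·X^1·Y^0·Z^1.
  monomial 1·x^0·y^2 ↦ 1·X^0·Y^2·Z^0.
  monomial -2·x^0·y^1 ↦ -2·X^0·Y^1·Z^1.
  monomial -2·x^0·y^0 ↦ -2·X^0·Y^0·Z^2.
Collecting: F(X, Y, Z) = 3*X**2 + 3*X*Y - 2*X*Z + Y**2 - 2*Y*Z - 2*Z**2.
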